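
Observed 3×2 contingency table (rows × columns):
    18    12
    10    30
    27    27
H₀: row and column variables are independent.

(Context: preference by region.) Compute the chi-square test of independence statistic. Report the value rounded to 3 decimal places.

test statistic = 9.744

Row totals [30, 40, 54], col totals [55, 69], n=124
χ² = (18−13.31)²/13.31 + (12−16.69)²/16.69 + (10−17.74)²/17.74 + (30−22.26)²/22.26 + (27−23.95)²/23.95 + (27−30.05)²/30.05 = 9.7436
df = 2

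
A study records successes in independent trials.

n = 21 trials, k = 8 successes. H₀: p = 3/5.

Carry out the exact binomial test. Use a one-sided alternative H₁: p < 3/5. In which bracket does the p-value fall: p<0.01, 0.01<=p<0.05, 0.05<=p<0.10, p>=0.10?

Exact binomial: n=21, k=8, p₀=3/5=0.6000
P(X≤8) from Σ C(n,i)·p₀^i·(1−p₀)^(n−i)
p-value (one-sided, H₁ less) = 0.03523
→ bracket: 0.01<=p<0.05

p-value bracket: 0.01<=p<0.05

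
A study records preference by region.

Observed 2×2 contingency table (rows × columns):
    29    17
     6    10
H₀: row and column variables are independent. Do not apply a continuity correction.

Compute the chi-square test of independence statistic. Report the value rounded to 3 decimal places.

test statistic = 3.151

Row totals [46, 16], col totals [35, 27], n=62
χ² = (29−25.97)²/25.97 + (17−20.03)²/20.03 + (6−9.03)²/9.03 + (10−6.97)²/6.97 = 3.1506
df = 1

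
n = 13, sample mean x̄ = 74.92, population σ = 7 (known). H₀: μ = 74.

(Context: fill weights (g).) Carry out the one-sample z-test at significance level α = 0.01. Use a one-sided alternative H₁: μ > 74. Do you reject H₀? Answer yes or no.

reject H₀: no

SE = σ/√n = 7/√13 = 1.9415
z = (x̄−μ₀)/SE = (74.92−74)/1.9415 = 0.4739
p-value (one-sided, H₁ greater) = 0.31780
At α=0.01: p ≥ α → fail to reject H₀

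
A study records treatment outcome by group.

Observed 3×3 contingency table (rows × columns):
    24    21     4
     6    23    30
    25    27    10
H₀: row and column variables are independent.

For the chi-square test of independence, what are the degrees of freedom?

df = (r−1)(c−1) = (3−1)·(3−1) = 4

degrees of freedom = 4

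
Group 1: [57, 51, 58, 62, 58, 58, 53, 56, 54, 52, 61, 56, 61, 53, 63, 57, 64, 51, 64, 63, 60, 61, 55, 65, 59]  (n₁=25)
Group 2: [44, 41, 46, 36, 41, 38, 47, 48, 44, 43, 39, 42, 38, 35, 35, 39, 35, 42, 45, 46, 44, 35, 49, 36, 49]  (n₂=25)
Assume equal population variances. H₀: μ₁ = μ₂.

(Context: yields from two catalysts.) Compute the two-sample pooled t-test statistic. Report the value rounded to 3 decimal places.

test statistic = 13.096

x̄₁=58.080, s₁=4.271, n₁=25
x̄₂=41.480, s₂=4.683, n₂=25
s_p² = [24·4.271² + 24·4.683²]/48 = 20.0850
SE = √(s_p²·(1/25+1/25)) = 1.2676
t = (58.080−41.480)/1.2676 = 13.0957
df = 48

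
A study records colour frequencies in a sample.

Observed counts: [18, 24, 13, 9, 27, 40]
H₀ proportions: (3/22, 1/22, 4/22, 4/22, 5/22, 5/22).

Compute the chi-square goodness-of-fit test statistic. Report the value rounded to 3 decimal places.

test statistic = 72.592

n = 131; E_i = n·p_i = [17.86, 5.95, 23.82, 23.82, 29.77, 29.77]
χ² = (18−17.86)²/17.86 + (24−5.95)²/5.95 + (13−23.82)²/23.82 + (9−23.82)²/23.82 + (27−29.77)²/29.77 + (40−29.77)²/29.77 = 72.5924
df = 5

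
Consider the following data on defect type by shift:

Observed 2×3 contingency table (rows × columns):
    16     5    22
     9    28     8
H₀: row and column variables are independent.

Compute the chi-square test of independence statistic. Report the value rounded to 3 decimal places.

Row totals [43, 45], col totals [25, 33, 30], n=88
χ² = (16−12.22)²/12.22 + (5−16.12)²/16.12 + (22−14.66)²/14.66 + (9−12.78)²/12.78 + (28−16.88)²/16.88 + (8−15.34)²/15.34 = 24.4908
df = 2

test statistic = 24.491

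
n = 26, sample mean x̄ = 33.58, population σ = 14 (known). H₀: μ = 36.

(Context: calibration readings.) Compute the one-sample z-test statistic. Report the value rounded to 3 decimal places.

test statistic = -0.881

SE = σ/√n = 14/√26 = 2.7456
z = (x̄−μ₀)/SE = (33.58−36)/2.7456 = -0.8814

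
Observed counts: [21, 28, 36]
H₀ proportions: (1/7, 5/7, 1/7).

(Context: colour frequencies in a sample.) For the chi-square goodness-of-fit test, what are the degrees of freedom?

degrees of freedom = 2

df = k − 1 = 3 − 1 = 2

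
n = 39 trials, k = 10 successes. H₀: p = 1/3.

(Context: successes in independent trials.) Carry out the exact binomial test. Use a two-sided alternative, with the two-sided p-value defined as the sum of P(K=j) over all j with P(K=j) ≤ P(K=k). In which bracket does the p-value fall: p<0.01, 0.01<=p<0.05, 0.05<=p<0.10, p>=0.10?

Exact binomial: n=39, k=10, p₀=1/3=0.3333
P(X=j) = C(n,j)·p₀^j·(1−p₀)^(n−j); p = Σ P(X=j) over j with P(X=j) ≤ P(X=10)
p-value (two-sided) = 0.39598
→ bracket: p>=0.10

p-value bracket: p>=0.10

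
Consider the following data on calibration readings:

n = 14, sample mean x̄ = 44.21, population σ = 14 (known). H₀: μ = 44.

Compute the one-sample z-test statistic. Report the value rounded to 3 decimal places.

SE = σ/√n = 14/√14 = 3.7417
z = (x̄−μ₀)/SE = (44.21−44)/3.7417 = 0.0561

test statistic = 0.056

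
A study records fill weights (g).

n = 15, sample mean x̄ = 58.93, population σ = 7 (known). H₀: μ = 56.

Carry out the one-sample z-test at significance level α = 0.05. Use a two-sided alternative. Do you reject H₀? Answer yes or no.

SE = σ/√n = 7/√15 = 1.8074
z = (x̄−μ₀)/SE = (58.93−56)/1.8074 = 1.6211
p-value (two-sided) = 0.10499
At α=0.05: p ≥ α → fail to reject H₀

reject H₀: no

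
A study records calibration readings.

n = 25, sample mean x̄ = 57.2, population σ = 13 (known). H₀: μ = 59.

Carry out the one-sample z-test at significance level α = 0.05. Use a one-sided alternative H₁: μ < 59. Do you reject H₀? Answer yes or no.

reject H₀: no

SE = σ/√n = 13/√25 = 2.6000
z = (x̄−μ₀)/SE = (57.2−59)/2.6000 = -0.6923
p-value (one-sided, H₁ less) = 0.24437
At α=0.05: p ≥ α → fail to reject H₀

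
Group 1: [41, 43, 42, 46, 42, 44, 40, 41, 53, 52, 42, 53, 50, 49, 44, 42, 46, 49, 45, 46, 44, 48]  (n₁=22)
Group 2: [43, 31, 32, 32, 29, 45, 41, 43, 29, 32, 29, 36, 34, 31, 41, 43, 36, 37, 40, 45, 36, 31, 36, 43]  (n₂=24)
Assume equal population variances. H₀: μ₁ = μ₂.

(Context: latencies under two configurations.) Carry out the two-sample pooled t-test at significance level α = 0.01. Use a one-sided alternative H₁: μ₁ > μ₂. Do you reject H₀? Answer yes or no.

reject H₀: yes

x̄₁=45.545, s₁=4.021, n₁=22
x̄₂=36.458, s₂=5.493, n₂=24
s_p² = [21·4.021² + 23·5.493²]/44 = 23.4867
SE = √(s_p²·(1/22+1/24)) = 1.4304
t = (45.545−36.458)/1.4304 = 6.3526
df = 44
p-value (one-sided, H₁ greater) = 0.00000
At α=0.01: p < α → reject H₀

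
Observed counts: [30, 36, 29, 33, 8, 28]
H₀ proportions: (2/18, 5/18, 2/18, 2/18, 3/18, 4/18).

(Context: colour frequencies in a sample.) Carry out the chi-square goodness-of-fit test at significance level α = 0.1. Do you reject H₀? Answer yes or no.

n = 164; E_i = n·p_i = [18.22, 45.56, 18.22, 18.22, 27.33, 36.44]
χ² = (30−18.22)²/18.22 + (36−45.56)²/45.56 + (29−18.22)²/18.22 + (33−18.22)²/18.22 + (8−27.33)²/27.33 + (28−36.44)²/36.44 = 43.6073
df = 5
p-value (upper-tail) = 0.00000
At α=0.1: p < α → reject H₀

reject H₀: yes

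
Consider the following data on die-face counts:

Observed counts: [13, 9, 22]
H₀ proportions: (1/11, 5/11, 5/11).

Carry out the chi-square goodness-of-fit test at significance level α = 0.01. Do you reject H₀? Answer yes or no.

reject H₀: yes

n = 44; E_i = n·p_i = [4.00, 20.00, 20.00]
χ² = (13−4.00)²/4.00 + (9−20.00)²/20.00 + (22−20.00)²/20.00 = 26.5000
df = 2
p-value (upper-tail) = 0.00000
At α=0.01: p < α → reject H₀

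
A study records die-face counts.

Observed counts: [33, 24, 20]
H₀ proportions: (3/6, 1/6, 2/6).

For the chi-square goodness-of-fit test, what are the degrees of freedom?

degrees of freedom = 2

df = k − 1 = 3 − 1 = 2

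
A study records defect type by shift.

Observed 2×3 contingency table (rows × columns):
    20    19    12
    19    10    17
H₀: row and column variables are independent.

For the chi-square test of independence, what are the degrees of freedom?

df = (r−1)(c−1) = (2−1)·(3−1) = 2

degrees of freedom = 2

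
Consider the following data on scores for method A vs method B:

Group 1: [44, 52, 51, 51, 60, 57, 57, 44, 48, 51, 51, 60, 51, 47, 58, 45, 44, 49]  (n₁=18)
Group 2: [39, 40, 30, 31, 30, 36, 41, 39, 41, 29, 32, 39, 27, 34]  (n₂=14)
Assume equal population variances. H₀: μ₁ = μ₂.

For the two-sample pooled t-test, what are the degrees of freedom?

degrees of freedom = 30

df = n₁ + n₂ − 2 = 18 + 14 − 2 = 30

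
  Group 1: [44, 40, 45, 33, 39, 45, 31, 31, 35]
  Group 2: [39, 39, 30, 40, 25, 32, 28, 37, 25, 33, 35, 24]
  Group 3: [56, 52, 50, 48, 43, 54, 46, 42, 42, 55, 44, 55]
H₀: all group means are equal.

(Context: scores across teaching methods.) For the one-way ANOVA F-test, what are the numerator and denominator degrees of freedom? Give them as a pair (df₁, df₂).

k = 3 groups, N = 33 total
df = (k−1, N−k) = (3−1, 33−3) = (2, 30)

degrees of freedom = [2, 30]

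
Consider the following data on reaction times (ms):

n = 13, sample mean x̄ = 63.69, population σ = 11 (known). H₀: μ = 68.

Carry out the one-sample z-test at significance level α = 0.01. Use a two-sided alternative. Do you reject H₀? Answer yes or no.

SE = σ/√n = 11/√13 = 3.0509
z = (x̄−μ₀)/SE = (63.69−68)/3.0509 = -1.4127
p-value (two-sided) = 0.15774
At α=0.01: p ≥ α → fail to reject H₀

reject H₀: no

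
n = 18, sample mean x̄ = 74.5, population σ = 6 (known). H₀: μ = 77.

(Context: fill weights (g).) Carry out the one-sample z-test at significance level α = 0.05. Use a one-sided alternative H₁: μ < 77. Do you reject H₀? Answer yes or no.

SE = σ/√n = 6/√18 = 1.4142
z = (x̄−μ₀)/SE = (74.5−77)/1.4142 = -1.7678
p-value (one-sided, H₁ less) = 0.03855
At α=0.05: p < α → reject H₀

reject H₀: yes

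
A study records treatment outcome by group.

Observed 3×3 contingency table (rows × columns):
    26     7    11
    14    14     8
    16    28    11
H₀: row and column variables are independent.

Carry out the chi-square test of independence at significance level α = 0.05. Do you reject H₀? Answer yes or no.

Row totals [44, 36, 55], col totals [56, 49, 30], n=135
χ² = (26−18.25)²/18.25 + (7−15.97)²/15.97 + (11−9.78)²/9.78 + (14−14.93)²/14.93 + (14−13.07)²/13.07 + (8−8.00)²/8.00 + (16−22.81)²/22.81 + (28−19.96)²/19.96 + (11−12.22)²/12.22 = 13.9990
df = 4
p-value (upper-tail) = 0.00730
At α=0.05: p < α → reject H₀

reject H₀: yes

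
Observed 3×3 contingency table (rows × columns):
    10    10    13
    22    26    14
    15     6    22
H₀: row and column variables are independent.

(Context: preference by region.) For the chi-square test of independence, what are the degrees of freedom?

degrees of freedom = 4

df = (r−1)(c−1) = (3−1)·(3−1) = 4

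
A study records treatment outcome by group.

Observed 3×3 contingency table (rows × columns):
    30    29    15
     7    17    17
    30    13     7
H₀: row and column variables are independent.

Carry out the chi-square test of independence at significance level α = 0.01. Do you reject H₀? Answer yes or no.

reject H₀: yes

Row totals [74, 41, 50], col totals [67, 59, 39], n=165
χ² = (30−30.05)²/30.05 + (29−26.46)²/26.46 + (15−17.49)²/17.49 + (7−16.65)²/16.65 + (17−14.66)²/14.66 + (17−9.69)²/9.69 + (30−20.30)²/20.30 + (13−17.88)²/17.88 + (7−11.82)²/11.82 = 20.0032
df = 4
p-value (upper-tail) = 0.00050
At α=0.01: p < α → reject H₀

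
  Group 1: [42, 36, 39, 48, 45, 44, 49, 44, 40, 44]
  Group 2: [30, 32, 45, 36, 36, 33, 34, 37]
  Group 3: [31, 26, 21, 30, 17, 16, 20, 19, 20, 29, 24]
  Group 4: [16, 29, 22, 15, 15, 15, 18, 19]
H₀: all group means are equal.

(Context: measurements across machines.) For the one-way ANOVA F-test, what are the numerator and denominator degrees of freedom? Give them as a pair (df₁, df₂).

degrees of freedom = [3, 33]

k = 4 groups, N = 37 total
df = (k−1, N−k) = (4−1, 37−4) = (3, 33)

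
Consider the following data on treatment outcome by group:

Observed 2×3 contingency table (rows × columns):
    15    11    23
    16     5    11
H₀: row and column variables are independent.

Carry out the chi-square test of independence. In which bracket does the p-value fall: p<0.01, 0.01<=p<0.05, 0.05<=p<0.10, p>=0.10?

Row totals [49, 32], col totals [31, 16, 34], n=81
χ² = (15−18.75)²/18.75 + (11−9.68)²/9.68 + (23−20.57)²/20.57 + (16−12.25)²/12.25 + (5−6.32)²/6.32 + (11−13.43)²/13.43 = 3.0856
df = 2
p-value (upper-tail) = 0.21379
→ bracket: p>=0.10

p-value bracket: p>=0.10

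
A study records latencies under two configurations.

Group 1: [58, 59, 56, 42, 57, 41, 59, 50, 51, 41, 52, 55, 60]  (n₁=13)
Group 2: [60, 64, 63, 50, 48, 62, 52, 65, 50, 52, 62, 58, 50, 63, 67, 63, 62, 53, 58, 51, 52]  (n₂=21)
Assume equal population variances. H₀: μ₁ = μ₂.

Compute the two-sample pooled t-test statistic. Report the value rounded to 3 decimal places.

x̄₁=52.385, s₁=7.030, n₁=13
x̄₂=57.381, s₂=6.160, n₂=21
s_p² = [12·7.030² + 20·6.160²]/32 = 42.2509
SE = √(s_p²·(1/13+1/21)) = 2.2939
t = (52.385−57.381)/2.2939 = -2.1781
df = 32

test statistic = -2.178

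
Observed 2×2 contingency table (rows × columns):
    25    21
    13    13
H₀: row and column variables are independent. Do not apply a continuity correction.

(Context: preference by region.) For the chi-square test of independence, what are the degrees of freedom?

degrees of freedom = 1

df = (r−1)(c−1) = (2−1)·(2−1) = 1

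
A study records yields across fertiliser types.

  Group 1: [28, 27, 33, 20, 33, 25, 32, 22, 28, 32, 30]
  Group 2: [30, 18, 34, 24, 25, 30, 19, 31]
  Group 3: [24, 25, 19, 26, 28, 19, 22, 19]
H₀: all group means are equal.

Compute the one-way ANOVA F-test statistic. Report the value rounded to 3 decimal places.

test statistic = 3.177

Group means [28.18, 26.38, 22.75], grand mean 26.037
SSB = Σnᵢ(x̄ᵢ−x̄)² = 137.952; SSW = ΣΣ(x−x̄ᵢ)² = 521.011
MSB = 137.952/2 = 68.9758; MSW = 521.011/24 = 21.7088
F = MSB/MSW = 3.1773
df = (2, 24)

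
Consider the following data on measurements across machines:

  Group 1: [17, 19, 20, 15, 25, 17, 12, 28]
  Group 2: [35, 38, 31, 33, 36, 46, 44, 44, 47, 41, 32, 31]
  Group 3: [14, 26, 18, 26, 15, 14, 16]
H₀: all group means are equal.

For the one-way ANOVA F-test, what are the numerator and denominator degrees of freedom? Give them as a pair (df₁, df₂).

degrees of freedom = [2, 24]

k = 3 groups, N = 27 total
df = (k−1, N−k) = (3−1, 27−3) = (2, 24)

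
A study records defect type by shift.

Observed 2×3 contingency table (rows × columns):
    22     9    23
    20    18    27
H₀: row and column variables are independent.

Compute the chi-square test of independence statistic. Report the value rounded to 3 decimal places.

Row totals [54, 65], col totals [42, 27, 50], n=119
χ² = (22−19.06)²/19.06 + (9−12.25)²/12.25 + (23−22.69)²/22.69 + (20−22.94)²/22.94 + (18−14.75)²/14.75 + (27−27.31)²/27.31 = 2.4191
df = 2

test statistic = 2.419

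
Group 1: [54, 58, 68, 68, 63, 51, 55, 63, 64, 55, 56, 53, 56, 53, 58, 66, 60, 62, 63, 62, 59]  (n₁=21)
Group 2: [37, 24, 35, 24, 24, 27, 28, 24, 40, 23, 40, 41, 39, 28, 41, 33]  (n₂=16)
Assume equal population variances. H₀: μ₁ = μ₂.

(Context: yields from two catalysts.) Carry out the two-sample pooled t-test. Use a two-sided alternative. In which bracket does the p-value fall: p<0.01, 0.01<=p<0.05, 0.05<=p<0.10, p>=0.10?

x̄₁=59.381, s₁=5.064, n₁=21
x̄₂=31.750, s₂=7.151, n₂=16
s_p² = [20·5.064² + 15·7.151²]/35 = 36.5701
SE = √(s_p²·(1/21+1/16)) = 2.0068
t = (59.381−31.750)/2.0068 = 13.7690
df = 35
p-value (two-sided) = 0.00000
→ bracket: p<0.01

p-value bracket: p<0.01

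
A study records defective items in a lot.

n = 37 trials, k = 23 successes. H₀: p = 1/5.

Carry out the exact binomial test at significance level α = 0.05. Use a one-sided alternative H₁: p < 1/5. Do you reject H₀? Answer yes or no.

reject H₀: no

Exact binomial: n=37, k=23, p₀=1/5=0.2000
P(X≤23) from Σ C(n,i)·p₀^i·(1−p₀)^(n−i)
p-value (one-sided, H₁ less) = 1.00000
At α=0.05: p ≥ α → fail to reject H₀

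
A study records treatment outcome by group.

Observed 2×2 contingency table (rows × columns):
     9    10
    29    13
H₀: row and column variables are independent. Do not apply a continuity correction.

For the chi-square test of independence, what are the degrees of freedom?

df = (r−1)(c−1) = (2−1)·(2−1) = 1

degrees of freedom = 1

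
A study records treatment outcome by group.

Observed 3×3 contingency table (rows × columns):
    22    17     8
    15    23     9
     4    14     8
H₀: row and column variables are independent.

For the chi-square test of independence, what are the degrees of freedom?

df = (r−1)(c−1) = (3−1)·(3−1) = 4

degrees of freedom = 4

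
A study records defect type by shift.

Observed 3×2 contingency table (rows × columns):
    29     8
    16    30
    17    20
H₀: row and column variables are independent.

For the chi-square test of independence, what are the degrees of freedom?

df = (r−1)(c−1) = (3−1)·(2−1) = 2

degrees of freedom = 2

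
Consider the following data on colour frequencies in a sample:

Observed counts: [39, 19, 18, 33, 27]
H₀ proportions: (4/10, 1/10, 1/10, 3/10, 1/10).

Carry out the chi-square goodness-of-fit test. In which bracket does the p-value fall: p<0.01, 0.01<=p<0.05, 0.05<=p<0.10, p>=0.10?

n = 136; E_i = n·p_i = [54.40, 13.60, 13.60, 40.80, 13.60]
χ² = (39−54.40)²/54.40 + (19−13.60)²/13.60 + (18−13.60)²/13.60 + (33−40.80)²/40.80 + (27−13.60)²/13.60 = 22.6213
df = 4
p-value (upper-tail) = 0.00015
→ bracket: p<0.01

p-value bracket: p<0.01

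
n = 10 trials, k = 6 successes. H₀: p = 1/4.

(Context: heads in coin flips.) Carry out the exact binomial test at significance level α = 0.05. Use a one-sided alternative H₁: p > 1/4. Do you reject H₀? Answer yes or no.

Exact binomial: n=10, k=6, p₀=1/4=0.2500
P(X≥6) from Σ C(n,i)·p₀^i·(1−p₀)^(n−i)
p-value (one-sided, H₁ greater) = 0.01973
At α=0.05: p < α → reject H₀

reject H₀: yes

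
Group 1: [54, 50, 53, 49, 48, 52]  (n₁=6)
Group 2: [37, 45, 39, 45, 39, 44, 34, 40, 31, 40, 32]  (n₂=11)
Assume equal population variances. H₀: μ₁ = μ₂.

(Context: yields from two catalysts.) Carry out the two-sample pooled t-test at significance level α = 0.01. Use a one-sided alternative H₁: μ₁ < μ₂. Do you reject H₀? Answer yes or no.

reject H₀: no

x̄₁=51.000, s₁=2.366, n₁=6
x̄₂=38.727, s₂=4.901, n₂=11
s_p² = [5·2.366² + 10·4.901²]/15 = 17.8788
SE = √(s_p²·(1/6+1/11)) = 2.1460
t = (51.000−38.727)/2.1460 = 5.7190
df = 15
p-value (one-sided, H₁ less) = 0.99998
At α=0.01: p ≥ α → fail to reject H₀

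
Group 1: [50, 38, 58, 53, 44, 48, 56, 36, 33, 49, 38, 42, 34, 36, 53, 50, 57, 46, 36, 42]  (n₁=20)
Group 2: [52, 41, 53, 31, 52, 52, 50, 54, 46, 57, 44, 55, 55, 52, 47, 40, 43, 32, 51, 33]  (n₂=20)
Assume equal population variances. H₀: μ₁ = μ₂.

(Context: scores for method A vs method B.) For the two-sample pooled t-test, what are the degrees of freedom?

df = n₁ + n₂ − 2 = 20 + 20 − 2 = 38

degrees of freedom = 38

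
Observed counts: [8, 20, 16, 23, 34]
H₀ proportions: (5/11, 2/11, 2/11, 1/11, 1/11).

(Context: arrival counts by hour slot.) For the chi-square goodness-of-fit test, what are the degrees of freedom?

degrees of freedom = 4

df = k − 1 = 5 − 1 = 4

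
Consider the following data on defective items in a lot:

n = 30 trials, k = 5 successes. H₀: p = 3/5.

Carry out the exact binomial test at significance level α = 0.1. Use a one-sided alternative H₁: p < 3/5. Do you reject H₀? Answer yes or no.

Exact binomial: n=30, k=5, p₀=3/5=0.6000
P(X≤5) from Σ C(n,i)·p₀^i·(1−p₀)^(n−i)
p-value (one-sided, H₁ less) = 0.00000
At α=0.1: p < α → reject H₀

reject H₀: yes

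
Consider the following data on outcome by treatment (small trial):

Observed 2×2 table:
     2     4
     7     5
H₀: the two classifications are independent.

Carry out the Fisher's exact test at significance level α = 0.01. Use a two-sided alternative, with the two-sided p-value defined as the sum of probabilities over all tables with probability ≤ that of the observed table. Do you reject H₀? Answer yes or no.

reject H₀: no

Margins: r₁=6, r₂=12, c₁=9, c₂=9, n=18
p_obs = C(6,2)·C(12,7)/C(18,9); sum pmf over tables with pmf ≤ p_obs
p-value (two-sided) = 0.61991
At α=0.01: p ≥ α → fail to reject H₀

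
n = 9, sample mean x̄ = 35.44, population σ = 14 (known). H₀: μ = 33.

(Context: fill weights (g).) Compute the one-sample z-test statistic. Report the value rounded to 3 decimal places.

test statistic = 0.523

SE = σ/√n = 14/√9 = 4.6667
z = (x̄−μ₀)/SE = (35.44−33)/4.6667 = 0.5229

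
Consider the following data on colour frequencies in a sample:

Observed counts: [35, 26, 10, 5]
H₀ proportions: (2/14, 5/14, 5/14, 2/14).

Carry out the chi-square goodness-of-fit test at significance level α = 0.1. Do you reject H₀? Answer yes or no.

n = 76; E_i = n·p_i = [10.86, 27.14, 27.14, 10.86]
χ² = (35−10.86)²/10.86 + (26−27.14)²/27.14 + (10−27.14)²/27.14 + (5−10.86)²/10.86 = 67.7211
df = 3
p-value (upper-tail) = 0.00000
At α=0.1: p < α → reject H₀

reject H₀: yes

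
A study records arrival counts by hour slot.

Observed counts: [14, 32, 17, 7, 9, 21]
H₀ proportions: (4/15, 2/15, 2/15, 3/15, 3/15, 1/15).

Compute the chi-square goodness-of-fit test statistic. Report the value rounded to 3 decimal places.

test statistic = 78.475

n = 100; E_i = n·p_i = [26.67, 13.33, 13.33, 20.00, 20.00, 6.67]
χ² = (14−26.67)²/26.67 + (32−13.33)²/13.33 + (17−13.33)²/13.33 + (7−20.00)²/20.00 + (9−20.00)²/20.00 + (21−6.67)²/6.67 = 78.4750
df = 5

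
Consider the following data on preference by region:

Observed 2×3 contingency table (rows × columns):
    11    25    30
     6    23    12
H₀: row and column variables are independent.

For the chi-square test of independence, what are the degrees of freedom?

df = (r−1)(c−1) = (2−1)·(3−1) = 2

degrees of freedom = 2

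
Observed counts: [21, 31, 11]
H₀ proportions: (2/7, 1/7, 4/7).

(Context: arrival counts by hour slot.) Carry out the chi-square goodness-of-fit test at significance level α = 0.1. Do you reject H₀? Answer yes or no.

n = 63; E_i = n·p_i = [18.00, 9.00, 36.00]
χ² = (21−18.00)²/18.00 + (31−9.00)²/9.00 + (11−36.00)²/36.00 = 71.6389
df = 2
p-value (upper-tail) = 0.00000
At α=0.1: p < α → reject H₀

reject H₀: yes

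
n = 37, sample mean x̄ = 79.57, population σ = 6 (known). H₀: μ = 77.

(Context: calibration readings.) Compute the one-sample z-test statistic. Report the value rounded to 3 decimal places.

test statistic = 2.605

SE = σ/√n = 6/√37 = 0.9864
z = (x̄−μ₀)/SE = (79.57−77)/0.9864 = 2.6054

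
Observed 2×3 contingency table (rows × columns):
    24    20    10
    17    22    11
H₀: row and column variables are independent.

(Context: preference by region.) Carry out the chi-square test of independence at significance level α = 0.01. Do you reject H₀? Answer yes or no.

reject H₀: no

Row totals [54, 50], col totals [41, 42, 21], n=104
χ² = (24−21.29)²/21.29 + (20−21.81)²/21.81 + (10−10.90)²/10.90 + (17−19.71)²/19.71 + (22−20.19)²/20.19 + (11−10.10)²/10.10 = 1.1859
df = 2
p-value (upper-tail) = 0.55270
At α=0.01: p ≥ α → fail to reject H₀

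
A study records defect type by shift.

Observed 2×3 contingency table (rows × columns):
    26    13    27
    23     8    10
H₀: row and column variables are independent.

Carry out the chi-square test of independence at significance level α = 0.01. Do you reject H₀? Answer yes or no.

Row totals [66, 41], col totals [49, 21, 37], n=107
χ² = (26−30.22)²/30.22 + (13−12.95)²/12.95 + (27−22.82)²/22.82 + (23−18.78)²/18.78 + (8−8.05)²/8.05 + (10−14.18)²/14.18 = 3.5369
df = 2
p-value (upper-tail) = 0.17060
At α=0.01: p ≥ α → fail to reject H₀

reject H₀: no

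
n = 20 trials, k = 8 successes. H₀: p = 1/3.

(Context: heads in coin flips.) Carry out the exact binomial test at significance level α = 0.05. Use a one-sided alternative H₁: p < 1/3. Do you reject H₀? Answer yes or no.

Exact binomial: n=20, k=8, p₀=1/3=0.3333
P(X≤8) from Σ C(n,i)·p₀^i·(1−p₀)^(n−i)
p-value (one-sided, H₁ less) = 0.80945
At α=0.05: p ≥ α → fail to reject H₀

reject H₀: no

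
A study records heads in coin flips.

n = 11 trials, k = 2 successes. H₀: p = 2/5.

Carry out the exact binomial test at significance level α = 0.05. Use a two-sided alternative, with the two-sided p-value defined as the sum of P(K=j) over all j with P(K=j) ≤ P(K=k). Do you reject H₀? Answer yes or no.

Exact binomial: n=11, k=2, p₀=2/5=0.4000
P(X=j) = C(n,j)·p₀^j·(1−p₀)^(n−j); p = Σ P(X=j) over j with P(X=j) ≤ P(X=2)
p-value (two-sided) = 0.21827
At α=0.05: p ≥ α → fail to reject H₀

reject H₀: no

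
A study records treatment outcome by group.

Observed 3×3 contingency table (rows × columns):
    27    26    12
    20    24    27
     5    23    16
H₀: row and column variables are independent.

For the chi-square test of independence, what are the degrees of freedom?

df = (r−1)(c−1) = (3−1)·(3−1) = 4

degrees of freedom = 4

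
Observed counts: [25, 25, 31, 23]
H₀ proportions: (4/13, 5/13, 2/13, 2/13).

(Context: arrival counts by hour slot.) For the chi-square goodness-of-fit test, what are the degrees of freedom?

df = k − 1 = 4 − 1 = 3

degrees of freedom = 3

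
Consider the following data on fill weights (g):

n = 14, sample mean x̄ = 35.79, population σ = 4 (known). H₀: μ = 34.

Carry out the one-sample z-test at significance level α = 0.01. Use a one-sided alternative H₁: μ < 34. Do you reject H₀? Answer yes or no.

SE = σ/√n = 4/√14 = 1.0690
z = (x̄−μ₀)/SE = (35.79−34)/1.0690 = 1.6744
p-value (one-sided, H₁ less) = 0.95297
At α=0.01: p ≥ α → fail to reject H₀

reject H₀: no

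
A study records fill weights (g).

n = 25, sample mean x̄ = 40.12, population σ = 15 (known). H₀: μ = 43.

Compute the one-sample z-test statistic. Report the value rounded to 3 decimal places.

SE = σ/√n = 15/√25 = 3.0000
z = (x̄−μ₀)/SE = (40.12−43)/3.0000 = -0.9600

test statistic = -0.960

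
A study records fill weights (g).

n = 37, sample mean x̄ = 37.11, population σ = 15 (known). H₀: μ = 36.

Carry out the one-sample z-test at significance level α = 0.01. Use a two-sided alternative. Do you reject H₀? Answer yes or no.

SE = σ/√n = 15/√37 = 2.4660
z = (x̄−μ₀)/SE = (37.11−36)/2.4660 = 0.4501
p-value (two-sided) = 0.65262
At α=0.01: p ≥ α → fail to reject H₀

reject H₀: no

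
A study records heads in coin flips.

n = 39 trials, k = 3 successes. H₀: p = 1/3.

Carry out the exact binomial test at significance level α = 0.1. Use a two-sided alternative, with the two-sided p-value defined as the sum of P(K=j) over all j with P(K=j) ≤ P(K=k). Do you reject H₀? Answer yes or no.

Exact binomial: n=39, k=3, p₀=1/3=0.3333
P(X=j) = C(n,j)·p₀^j·(1−p₀)^(n−j); p = Σ P(X=j) over j with P(X=j) ≤ P(X=3)
p-value (two-sided) = 0.00027
At α=0.1: p < α → reject H₀

reject H₀: yes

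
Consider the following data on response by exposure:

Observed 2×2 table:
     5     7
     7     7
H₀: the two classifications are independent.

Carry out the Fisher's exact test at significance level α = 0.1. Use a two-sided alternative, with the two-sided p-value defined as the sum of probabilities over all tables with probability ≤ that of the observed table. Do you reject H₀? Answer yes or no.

Margins: r₁=12, r₂=14, c₁=12, c₂=14, n=26
p_obs = C(12,5)·C(14,7)/C(26,12); sum pmf over tables with pmf ≤ p_obs
p-value (two-sided) = 0.71269
At α=0.1: p ≥ α → fail to reject H₀

reject H₀: no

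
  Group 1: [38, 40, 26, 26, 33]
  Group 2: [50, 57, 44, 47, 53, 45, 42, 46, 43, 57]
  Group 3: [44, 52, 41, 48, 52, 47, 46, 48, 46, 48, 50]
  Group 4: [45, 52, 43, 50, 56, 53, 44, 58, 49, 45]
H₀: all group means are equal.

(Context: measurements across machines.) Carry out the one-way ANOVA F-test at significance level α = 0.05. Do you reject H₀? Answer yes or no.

reject H₀: yes

Group means [32.60, 48.40, 47.45, 49.50], grand mean 46.222
SSB = Σnᵢ(x̄ᵢ−x̄)² = 1099.395; SSW = ΣΣ(x−x̄ᵢ)² = 804.827
MSB = 1099.395/3 = 366.4650; MSW = 804.827/32 = 25.1509
F = MSB/MSW = 14.5707
df = (3, 32)
p-value (upper-tail) = 0.00000
At α=0.05: p < α → reject H₀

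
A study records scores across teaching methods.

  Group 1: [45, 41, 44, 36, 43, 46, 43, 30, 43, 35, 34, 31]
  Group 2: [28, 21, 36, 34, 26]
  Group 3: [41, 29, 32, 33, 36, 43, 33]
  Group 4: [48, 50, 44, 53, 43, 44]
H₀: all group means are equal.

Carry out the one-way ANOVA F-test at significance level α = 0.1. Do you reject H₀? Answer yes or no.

reject H₀: yes

Group means [39.25, 29.00, 35.29, 47.00], grand mean 38.167
SSB = Σnᵢ(x̄ᵢ−x̄)² = 960.488; SSW = ΣΣ(x−x̄ᵢ)² = 737.679
MSB = 960.488/3 = 320.1627; MSW = 737.679/26 = 28.3723
F = MSB/MSW = 11.2844
df = (3, 26)
p-value (upper-tail) = 0.00006
At α=0.1: p < α → reject H₀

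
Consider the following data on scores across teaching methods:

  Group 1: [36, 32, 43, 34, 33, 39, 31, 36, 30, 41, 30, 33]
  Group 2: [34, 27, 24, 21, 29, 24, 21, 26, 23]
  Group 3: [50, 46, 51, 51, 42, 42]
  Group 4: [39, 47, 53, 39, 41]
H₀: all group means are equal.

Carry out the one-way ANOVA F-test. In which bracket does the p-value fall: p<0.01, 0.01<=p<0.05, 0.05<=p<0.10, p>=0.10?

p-value bracket: p<0.01

Group means [34.83, 25.44, 47.00, 43.80], grand mean 35.875
SSB = Σnᵢ(x̄ᵢ−x̄)² = 2048.811; SSW = ΣΣ(x−x̄ᵢ)² = 580.689
MSB = 2048.811/3 = 682.9370; MSW = 580.689/28 = 20.7389
F = MSB/MSW = 32.9303
df = (3, 28)
p-value (upper-tail) = 0.00000
→ bracket: p<0.01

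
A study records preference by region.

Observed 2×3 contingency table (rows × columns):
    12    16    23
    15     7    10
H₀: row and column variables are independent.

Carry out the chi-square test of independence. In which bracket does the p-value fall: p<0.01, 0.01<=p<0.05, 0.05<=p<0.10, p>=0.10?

Row totals [51, 32], col totals [27, 23, 33], n=83
χ² = (12−16.59)²/16.59 + (16−14.13)²/14.13 + (23−20.28)²/20.28 + (15−10.41)²/10.41 + (7−8.87)²/8.87 + (10−12.72)²/12.72 = 4.8828
df = 2
p-value (upper-tail) = 0.08704
→ bracket: 0.05<=p<0.10

p-value bracket: 0.05<=p<0.10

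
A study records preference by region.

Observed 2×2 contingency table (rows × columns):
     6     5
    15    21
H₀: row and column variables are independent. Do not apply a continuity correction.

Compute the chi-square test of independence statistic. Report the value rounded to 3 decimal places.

Row totals [11, 36], col totals [21, 26], n=47
χ² = (6−4.91)²/4.91 + (5−6.09)²/6.09 + (15−16.09)²/16.09 + (21−19.91)²/19.91 = 0.5654
df = 1

test statistic = 0.565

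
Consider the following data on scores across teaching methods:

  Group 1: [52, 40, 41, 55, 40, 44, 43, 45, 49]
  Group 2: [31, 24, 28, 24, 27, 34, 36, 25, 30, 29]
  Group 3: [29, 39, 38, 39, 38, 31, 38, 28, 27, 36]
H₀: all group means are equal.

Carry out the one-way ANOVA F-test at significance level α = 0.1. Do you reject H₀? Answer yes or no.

Group means [45.44, 28.80, 34.30], grand mean 35.862
SSB = Σnᵢ(x̄ᵢ−x̄)² = 1349.526; SSW = ΣΣ(x−x̄ᵢ)² = 603.922
MSB = 1349.526/2 = 674.7630; MSW = 603.922/26 = 23.2278
F = MSB/MSW = 29.0498
df = (2, 26)
p-value (upper-tail) = 0.00000
At α=0.1: p < α → reject H₀

reject H₀: yes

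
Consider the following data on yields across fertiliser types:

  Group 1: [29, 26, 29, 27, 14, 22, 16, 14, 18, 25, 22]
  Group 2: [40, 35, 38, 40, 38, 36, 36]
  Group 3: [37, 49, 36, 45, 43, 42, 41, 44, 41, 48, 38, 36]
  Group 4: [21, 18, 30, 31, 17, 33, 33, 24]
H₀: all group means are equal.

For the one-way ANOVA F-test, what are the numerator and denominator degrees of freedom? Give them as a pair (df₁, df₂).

k = 4 groups, N = 38 total
df = (k−1, N−k) = (4−1, 38−4) = (3, 34)

degrees of freedom = [3, 34]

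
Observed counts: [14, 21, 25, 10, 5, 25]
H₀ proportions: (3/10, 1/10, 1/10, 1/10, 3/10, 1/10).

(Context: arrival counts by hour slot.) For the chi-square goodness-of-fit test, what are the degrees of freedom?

df = k − 1 = 6 − 1 = 5

degrees of freedom = 5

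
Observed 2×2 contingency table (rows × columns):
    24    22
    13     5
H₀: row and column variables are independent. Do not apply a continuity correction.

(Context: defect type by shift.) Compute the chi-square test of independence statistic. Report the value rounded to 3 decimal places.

test statistic = 2.132

Row totals [46, 18], col totals [37, 27], n=64
χ² = (24−26.59)²/26.59 + (22−19.41)²/19.41 + (13−10.41)²/10.41 + (5−7.59)²/7.59 = 2.1321
df = 1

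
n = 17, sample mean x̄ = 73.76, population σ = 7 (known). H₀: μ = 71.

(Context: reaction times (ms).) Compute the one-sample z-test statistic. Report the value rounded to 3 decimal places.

SE = σ/√n = 7/√17 = 1.6977
z = (x̄−μ₀)/SE = (73.76−71)/1.6977 = 1.6257

test statistic = 1.626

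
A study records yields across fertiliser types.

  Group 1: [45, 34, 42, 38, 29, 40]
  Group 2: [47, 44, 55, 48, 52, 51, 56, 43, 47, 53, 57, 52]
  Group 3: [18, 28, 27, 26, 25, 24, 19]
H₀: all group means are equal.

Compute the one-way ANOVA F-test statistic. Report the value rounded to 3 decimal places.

Group means [38.00, 50.42, 23.86], grand mean 40.000
SSB = Σnᵢ(x̄ᵢ−x̄)² = 3150.226; SSW = ΣΣ(x−x̄ᵢ)² = 489.774
MSB = 3150.226/2 = 1575.1131; MSW = 489.774/22 = 22.2624
F = MSB/MSW = 70.7520
df = (2, 22)

test statistic = 70.752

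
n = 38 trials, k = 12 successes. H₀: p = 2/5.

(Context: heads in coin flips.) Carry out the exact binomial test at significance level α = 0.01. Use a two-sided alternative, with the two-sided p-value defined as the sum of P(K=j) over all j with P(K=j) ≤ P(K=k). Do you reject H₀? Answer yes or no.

reject H₀: no

Exact binomial: n=38, k=12, p₀=2/5=0.4000
P(X=j) = C(n,j)·p₀^j·(1−p₀)^(n−j); p = Σ P(X=j) over j with P(X=j) ≤ P(X=12)
p-value (two-sided) = 0.32395
At α=0.01: p ≥ α → fail to reject H₀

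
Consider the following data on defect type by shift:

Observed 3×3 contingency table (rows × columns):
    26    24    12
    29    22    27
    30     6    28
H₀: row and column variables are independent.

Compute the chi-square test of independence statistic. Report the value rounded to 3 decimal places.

test statistic = 17.618

Row totals [62, 78, 64], col totals [85, 52, 67], n=204
χ² = (26−25.83)²/25.83 + (24−15.80)²/15.80 + (12−20.36)²/20.36 + (29−32.50)²/32.50 + (22−19.88)²/19.88 + (27−25.62)²/25.62 + (30−26.67)²/26.67 + (6−16.31)²/16.31 + (28−21.02)²/21.02 = 17.6184
df = 4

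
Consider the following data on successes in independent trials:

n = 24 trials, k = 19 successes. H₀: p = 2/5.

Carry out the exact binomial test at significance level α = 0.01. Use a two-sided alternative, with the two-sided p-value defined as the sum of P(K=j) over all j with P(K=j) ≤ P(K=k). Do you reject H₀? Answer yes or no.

reject H₀: yes

Exact binomial: n=24, k=19, p₀=2/5=0.4000
P(X=j) = C(n,j)·p₀^j·(1−p₀)^(n−j); p = Σ P(X=j) over j with P(X=j) ≤ P(X=19)
p-value (two-sided) = 0.00019
At α=0.01: p < α → reject H₀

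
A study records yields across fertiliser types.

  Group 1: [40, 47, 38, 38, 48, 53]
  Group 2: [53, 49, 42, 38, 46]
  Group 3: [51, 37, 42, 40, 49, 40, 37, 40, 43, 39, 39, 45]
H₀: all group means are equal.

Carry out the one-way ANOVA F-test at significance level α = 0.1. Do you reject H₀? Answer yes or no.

reject H₀: no

Group means [44.00, 45.60, 41.83], grand mean 43.217
SSB = Σnᵢ(x̄ᵢ−x̄)² = 55.046; SSW = ΣΣ(x−x̄ᵢ)² = 550.867
MSB = 55.046/2 = 27.5232; MSW = 550.867/20 = 27.5433
F = MSB/MSW = 0.9993
df = (2, 20)
p-value (upper-tail) = 0.38580
At α=0.1: p ≥ α → fail to reject H₀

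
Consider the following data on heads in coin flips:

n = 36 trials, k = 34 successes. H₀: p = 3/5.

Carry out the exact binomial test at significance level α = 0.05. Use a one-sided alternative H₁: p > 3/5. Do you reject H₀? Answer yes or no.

Exact binomial: n=36, k=34, p₀=3/5=0.6000
P(X≥34) from Σ C(n,i)·p₀^i·(1−p₀)^(n−i)
p-value (one-sided, H₁ greater) = 0.00000
At α=0.05: p < α → reject H₀

reject H₀: yes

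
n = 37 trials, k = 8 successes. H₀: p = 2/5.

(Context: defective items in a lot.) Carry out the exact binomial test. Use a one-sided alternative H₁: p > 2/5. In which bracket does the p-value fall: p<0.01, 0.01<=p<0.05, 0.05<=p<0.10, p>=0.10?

Exact binomial: n=37, k=8, p₀=2/5=0.4000
P(X≥8) from Σ C(n,i)·p₀^i·(1−p₀)^(n−i)
p-value (one-sided, H₁ greater) = 0.99456
→ bracket: p>=0.10

p-value bracket: p>=0.10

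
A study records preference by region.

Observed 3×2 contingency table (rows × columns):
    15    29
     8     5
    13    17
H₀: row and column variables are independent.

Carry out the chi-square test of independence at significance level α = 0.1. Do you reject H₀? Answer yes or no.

Row totals [44, 13, 30], col totals [36, 51], n=87
χ² = (15−18.21)²/18.21 + (29−25.79)²/25.79 + (8−5.38)²/5.38 + (5−7.62)²/7.62 + (13−12.41)²/12.41 + (17−17.59)²/17.59 = 3.1888
df = 2
p-value (upper-tail) = 0.20303
At α=0.1: p ≥ α → fail to reject H₀

reject H₀: no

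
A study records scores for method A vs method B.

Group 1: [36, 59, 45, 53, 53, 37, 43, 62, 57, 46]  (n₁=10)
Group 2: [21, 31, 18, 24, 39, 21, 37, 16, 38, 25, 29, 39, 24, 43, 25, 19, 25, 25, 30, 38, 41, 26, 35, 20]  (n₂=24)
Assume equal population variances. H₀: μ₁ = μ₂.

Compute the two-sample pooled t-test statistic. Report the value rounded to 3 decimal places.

x̄₁=49.100, s₁=9.061, n₁=10
x̄₂=28.708, s₂=8.148, n₂=24
s_p² = [9·9.061² + 23·8.148²]/32 = 70.8081
SE = √(s_p²·(1/10+1/24)) = 3.1672
t = (49.100−28.708)/3.1672 = 6.4384
df = 32

test statistic = 6.438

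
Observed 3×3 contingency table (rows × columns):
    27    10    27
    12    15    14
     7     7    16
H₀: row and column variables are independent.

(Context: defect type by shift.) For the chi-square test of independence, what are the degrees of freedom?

df = (r−1)(c−1) = (3−1)·(3−1) = 4

degrees of freedom = 4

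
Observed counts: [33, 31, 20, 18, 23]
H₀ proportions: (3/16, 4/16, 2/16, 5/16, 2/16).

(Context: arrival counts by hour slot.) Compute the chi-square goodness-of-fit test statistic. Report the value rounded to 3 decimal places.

n = 125; E_i = n·p_i = [23.44, 31.25, 15.62, 39.06, 15.62]
χ² = (33−23.44)²/23.44 + (31−31.25)²/31.25 + (20−15.62)²/15.62 + (18−39.06)²/39.06 + (23−15.62)²/15.62 = 19.9664
df = 4

test statistic = 19.966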